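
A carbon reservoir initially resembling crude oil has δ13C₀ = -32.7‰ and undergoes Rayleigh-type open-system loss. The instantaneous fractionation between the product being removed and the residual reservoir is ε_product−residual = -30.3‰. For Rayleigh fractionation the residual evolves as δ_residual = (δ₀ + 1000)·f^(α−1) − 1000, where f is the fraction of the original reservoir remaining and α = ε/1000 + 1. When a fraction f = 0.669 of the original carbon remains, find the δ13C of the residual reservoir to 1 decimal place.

Rayleigh residual: δ_res = (δ₀ + 1000)·f^(α−1) − 1000
α = ε/1000 + 1 = 0.96970, so α − 1 = -0.03030
f^(α−1) = 0.669^(-0.03030) = 1.012254
δ_res = (-32.7 + 1000) × 1.012254 − 1000 = 979.153 − 1000 = -20.85‰

-20.8‰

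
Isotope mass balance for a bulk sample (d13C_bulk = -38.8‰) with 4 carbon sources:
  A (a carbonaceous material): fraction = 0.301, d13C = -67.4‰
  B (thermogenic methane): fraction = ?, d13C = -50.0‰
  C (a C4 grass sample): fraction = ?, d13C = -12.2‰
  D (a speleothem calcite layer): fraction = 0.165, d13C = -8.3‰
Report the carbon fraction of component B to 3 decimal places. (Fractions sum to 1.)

0.281

Let f_B and f_C be the unknown fractions; fractions sum to 1 so f_B + f_C = 0.534.
Mass balance: Σ fᵢ·δᵢ = δ_bulk ⇒ f_B·(-50.0) + f_C·(-12.2) = -38.8 − (-21.657) = -17.143
Substitute f_C = 0.534 − f_B:
f_B·(-50.0 − -12.2) = -17.143 − 0.534×(-12.2) = -10.628
f_B = -10.628 / -37.8 = 0.2812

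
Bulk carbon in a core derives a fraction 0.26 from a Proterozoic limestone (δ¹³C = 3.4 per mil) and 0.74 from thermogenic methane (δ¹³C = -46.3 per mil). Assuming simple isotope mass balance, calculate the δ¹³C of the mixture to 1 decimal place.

δ_mix = f_A·δ_A + f_B·δ_B
δ_mix = 0.26 × (3.4) + 0.74 × (-46.3)
δ_mix = 0.88 + -34.26 = -33.38 per mil

-33.4 per mil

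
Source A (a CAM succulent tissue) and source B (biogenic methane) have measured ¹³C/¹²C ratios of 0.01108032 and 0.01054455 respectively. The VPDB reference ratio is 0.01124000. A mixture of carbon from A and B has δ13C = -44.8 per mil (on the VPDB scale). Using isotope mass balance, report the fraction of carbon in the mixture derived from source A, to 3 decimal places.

0.358

δ_A = (0.01108032/0.01124000 − 1)×1000 = (0.985794 − 1)×1000 = -14.206 per mil
δ_B = (0.01054455/0.01124000 − 1)×1000 = (0.938127 − 1)×1000 = -61.873 per mil
f_A = (δ_mix − δ_B)/(δ_A − δ_B) = (-44.8 − (-61.873))/(-14.206 − (-61.873))
f_A = 17.073 / 47.666 = 0.3582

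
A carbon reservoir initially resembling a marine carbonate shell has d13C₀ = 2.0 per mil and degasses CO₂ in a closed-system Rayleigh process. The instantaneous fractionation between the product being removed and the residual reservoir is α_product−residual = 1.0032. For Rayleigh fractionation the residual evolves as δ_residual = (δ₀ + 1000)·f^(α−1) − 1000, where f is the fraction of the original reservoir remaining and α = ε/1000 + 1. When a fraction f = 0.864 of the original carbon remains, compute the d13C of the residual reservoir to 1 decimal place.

1.5 per mil

Rayleigh residual: δ_res = (δ₀ + 1000)·f^(α−1) − 1000
α − 1 = 0.00320
f^(α−1) = 0.864^(0.00320) = 0.999532
δ_res = (2.0 + 1000) × 0.999532 − 1000 = 1001.531 − 1000 = 1.53 per mil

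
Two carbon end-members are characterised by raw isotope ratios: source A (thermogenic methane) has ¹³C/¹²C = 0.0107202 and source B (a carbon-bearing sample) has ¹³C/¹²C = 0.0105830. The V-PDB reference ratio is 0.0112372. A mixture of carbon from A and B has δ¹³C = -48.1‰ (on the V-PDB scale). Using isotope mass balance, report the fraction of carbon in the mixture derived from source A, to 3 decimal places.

0.829

δ_A = (0.0107202/0.0112372 − 1)×1000 = (0.953992 − 1)×1000 = -46.008‰
δ_B = (0.0105830/0.0112372 − 1)×1000 = (0.941783 − 1)×1000 = -58.217‰
f_A = (δ_mix − δ_B)/(δ_A − δ_B) = (-48.1 − (-58.217))/(-46.008 − (-58.217))
f_A = 10.117 / 12.209 = 0.8286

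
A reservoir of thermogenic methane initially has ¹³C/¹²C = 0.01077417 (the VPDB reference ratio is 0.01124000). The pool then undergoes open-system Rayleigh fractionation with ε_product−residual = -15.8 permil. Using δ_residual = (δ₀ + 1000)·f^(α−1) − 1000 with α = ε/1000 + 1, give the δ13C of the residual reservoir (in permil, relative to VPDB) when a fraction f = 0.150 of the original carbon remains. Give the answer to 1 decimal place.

δ₀ = (0.01077417/0.01124000 − 1)×1000 = (0.958556 − 1)×1000 = -41.444 permil
α − 1 = ε/1000 = -0.0158
f^(α−1) = 0.150^(-0.0158) = 1.030428
δ_res = (-41.444 + 1000) × 1.030428 − 1000 = 987.723 − 1000 = -12.28 permil

-12.3 permil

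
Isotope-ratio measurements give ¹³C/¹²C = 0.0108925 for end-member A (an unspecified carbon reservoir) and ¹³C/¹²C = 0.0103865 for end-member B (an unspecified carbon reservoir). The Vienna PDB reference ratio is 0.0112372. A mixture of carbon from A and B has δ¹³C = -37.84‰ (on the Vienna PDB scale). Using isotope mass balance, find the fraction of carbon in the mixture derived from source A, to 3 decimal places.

δ_A = (0.0108925/0.0112372 − 1)×1000 = (0.969325 − 1)×1000 = -30.675‰
δ_B = (0.0103865/0.0112372 − 1)×1000 = (0.924296 − 1)×1000 = -75.704‰
f_A = (δ_mix − δ_B)/(δ_A − δ_B) = (-37.84 − (-75.704))/(-30.675 − (-75.704))
f_A = 37.864 / 45.029 = 0.8409

0.841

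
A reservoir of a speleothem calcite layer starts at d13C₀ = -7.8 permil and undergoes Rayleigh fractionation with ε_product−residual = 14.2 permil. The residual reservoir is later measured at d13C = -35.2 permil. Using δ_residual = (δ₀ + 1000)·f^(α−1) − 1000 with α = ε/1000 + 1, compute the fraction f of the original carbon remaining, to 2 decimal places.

α − 1 = ε/1000 = 0.0142
(δ_res + 1000)/(δ₀ + 1000) = (-35.2 + 1000)/(-7.8 + 1000) = 964.8/992.2 = 0.972385
f = 0.972385^(1/0.0142) = exp(ln(0.972385)/0.0142) = exp(-0.02800/0.0142)
f = exp(-1.9721) = 0.1392

0.14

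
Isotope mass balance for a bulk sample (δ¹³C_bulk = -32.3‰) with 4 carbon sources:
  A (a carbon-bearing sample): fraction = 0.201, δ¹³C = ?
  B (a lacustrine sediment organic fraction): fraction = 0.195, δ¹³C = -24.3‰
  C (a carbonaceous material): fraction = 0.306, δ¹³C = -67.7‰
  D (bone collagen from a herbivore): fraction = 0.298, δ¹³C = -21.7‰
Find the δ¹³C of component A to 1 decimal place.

-1.9‰

Isotope mass balance: δ_bulk = Σ fᵢ·δᵢ.
-32.3 = 0.201×δ_A + 0.195×(-24.3) + 0.306×(-67.7) + 0.298×(-21.7)
0.201·δ_A = -32.3 − (-31.921) = -0.379
δ_A = -0.379 / 0.201 = -1.88‰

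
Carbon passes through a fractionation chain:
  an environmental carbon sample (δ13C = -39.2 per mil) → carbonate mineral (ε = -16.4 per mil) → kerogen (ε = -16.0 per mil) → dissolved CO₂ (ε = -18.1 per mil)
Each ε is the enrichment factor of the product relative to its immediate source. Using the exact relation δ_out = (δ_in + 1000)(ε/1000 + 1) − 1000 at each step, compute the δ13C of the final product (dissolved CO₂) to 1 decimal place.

-86.9 per mil

step 1: δ = (-39.20 + 1000)·(-16.4/1000 + 1) − 1000 = -54.96 per mil
step 2: δ = (-54.96 + 1000)·(-16.0/1000 + 1) − 1000 = -70.08 per mil
step 3: δ = (-70.08 + 1000)·(-18.1/1000 + 1) − 1000 = -86.91 per mil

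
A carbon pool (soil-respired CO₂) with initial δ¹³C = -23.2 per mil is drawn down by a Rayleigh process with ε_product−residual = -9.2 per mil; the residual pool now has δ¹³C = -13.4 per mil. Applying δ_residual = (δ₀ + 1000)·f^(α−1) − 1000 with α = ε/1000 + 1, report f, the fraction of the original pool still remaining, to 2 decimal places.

0.34

α − 1 = ε/1000 = -0.0092
(δ_res + 1000)/(δ₀ + 1000) = (-13.4 + 1000)/(-23.2 + 1000) = 986.6/976.8 = 1.010033
f = 1.010033^(1/-0.0092) = exp(ln(1.010033)/-0.0092) = exp(0.00998/-0.0092)
f = exp(-1.0851) = 0.3379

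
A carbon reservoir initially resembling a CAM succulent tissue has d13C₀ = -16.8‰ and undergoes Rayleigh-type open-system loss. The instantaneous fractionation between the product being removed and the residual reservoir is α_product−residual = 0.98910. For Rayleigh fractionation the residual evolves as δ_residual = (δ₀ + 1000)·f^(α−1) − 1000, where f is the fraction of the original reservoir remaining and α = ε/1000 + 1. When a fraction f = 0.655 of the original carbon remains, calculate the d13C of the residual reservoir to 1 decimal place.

Rayleigh residual: δ_res = (δ₀ + 1000)·f^(α−1) − 1000
α − 1 = -0.01090
f^(α−1) = 0.655^(-0.01090) = 1.004623
δ_res = (-16.8 + 1000) × 1.004623 − 1000 = 987.745 − 1000 = -12.26‰

-12.3‰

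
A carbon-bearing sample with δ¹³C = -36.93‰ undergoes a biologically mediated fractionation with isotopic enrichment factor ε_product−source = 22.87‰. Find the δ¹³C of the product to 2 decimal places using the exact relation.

Exactly, δ_product = (δ_source + 1000)·(ε/1000 + 1) − 1000.
δ_product = (-36.93 + 1000) × (22.87/1000 + 1) − 1000
δ_product = -14.905‰

-14.90‰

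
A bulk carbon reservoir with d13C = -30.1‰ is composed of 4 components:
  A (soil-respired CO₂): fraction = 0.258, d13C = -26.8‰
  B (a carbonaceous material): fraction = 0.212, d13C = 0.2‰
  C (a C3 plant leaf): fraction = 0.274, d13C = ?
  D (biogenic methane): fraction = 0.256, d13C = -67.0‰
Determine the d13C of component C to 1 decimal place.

-22.2‰

Isotope mass balance: δ_bulk = Σ fᵢ·δᵢ.
-30.1 = 0.258×(-26.8) + 0.212×(0.2) + 0.274×δ_C + 0.256×(-67.0)
0.274·δ_C = -30.1 − (-24.024) = -6.076
δ_C = -6.076 / 0.274 = -22.18‰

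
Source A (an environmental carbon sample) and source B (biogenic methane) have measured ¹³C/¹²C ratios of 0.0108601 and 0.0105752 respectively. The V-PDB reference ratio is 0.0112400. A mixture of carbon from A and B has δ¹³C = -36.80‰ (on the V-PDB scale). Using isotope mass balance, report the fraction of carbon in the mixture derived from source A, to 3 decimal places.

δ_A = (0.0108601/0.0112400 − 1)×1000 = (0.966201 − 1)×1000 = -33.799‰
δ_B = (0.0105752/0.0112400 − 1)×1000 = (0.940854 − 1)×1000 = -59.146‰
f_A = (δ_mix − δ_B)/(δ_A − δ_B) = (-36.80 − (-59.146))/(-33.799 − (-59.146))
f_A = 22.346 / 25.347 = 0.8816

0.882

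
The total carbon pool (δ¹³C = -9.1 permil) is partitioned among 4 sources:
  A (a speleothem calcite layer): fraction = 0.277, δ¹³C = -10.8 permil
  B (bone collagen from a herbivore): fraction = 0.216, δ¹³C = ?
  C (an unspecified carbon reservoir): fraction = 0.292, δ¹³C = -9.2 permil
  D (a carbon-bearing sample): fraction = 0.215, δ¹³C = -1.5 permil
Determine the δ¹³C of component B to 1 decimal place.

Isotope mass balance: δ_bulk = Σ fᵢ·δᵢ.
-9.1 = 0.277×(-10.8) + 0.216×δ_B + 0.292×(-9.2) + 0.215×(-1.5)
0.216·δ_B = -9.1 − (-6.000) = -3.099
δ_B = -3.099 / 0.216 = -14.35 permil

-14.3 permil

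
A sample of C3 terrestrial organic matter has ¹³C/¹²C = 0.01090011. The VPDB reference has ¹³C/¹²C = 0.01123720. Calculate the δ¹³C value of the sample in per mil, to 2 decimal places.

-30.00 per mil

δ¹³C = (R_sample / R_standard − 1) × 1000
R_sample / R_standard = 0.01090011 / 0.01123720 = 0.970002
δ¹³C = (0.970002 − 1) × 1000 = -29.998 per mil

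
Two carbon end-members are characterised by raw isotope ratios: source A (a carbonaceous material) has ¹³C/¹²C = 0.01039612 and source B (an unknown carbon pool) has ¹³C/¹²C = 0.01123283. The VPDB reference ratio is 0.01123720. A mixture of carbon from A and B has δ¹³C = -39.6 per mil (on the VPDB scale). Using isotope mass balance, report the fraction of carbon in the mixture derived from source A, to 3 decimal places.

δ_A = (0.01039612/0.01123720 − 1)×1000 = (0.925152 − 1)×1000 = -74.848 per mil
δ_B = (0.01123283/0.01123720 − 1)×1000 = (0.999611 − 1)×1000 = -0.389 per mil
f_A = (δ_mix − δ_B)/(δ_A − δ_B) = (-39.6 − (-0.389))/(-74.848 − (-0.389))
f_A = -39.211 / -74.459 = 0.5266

0.527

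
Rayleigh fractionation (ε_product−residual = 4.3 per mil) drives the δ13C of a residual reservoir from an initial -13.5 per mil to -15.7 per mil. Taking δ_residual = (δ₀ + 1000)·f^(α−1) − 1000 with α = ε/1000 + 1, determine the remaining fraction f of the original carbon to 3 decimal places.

0.595

α − 1 = ε/1000 = 0.0043
(δ_res + 1000)/(δ₀ + 1000) = (-15.7 + 1000)/(-13.5 + 1000) = 984.3/986.5 = 0.997770
f = 0.997770^(1/0.0043) = exp(ln(0.997770)/0.0043) = exp(-0.00223/0.0043)
f = exp(-0.5192) = 0.5950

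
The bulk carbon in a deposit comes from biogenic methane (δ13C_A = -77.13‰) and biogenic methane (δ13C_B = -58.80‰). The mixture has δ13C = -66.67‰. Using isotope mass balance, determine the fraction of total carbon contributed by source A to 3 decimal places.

δ_mix = f_A·δ_A + (1 − f_A)·δ_B  ⇒  f_A = (δ_mix − δ_B)/(δ_A − δ_B)
f_A = (-66.67 − (-58.80)) / (-77.13 − (-58.80))
f_A = -7.87 / -18.33 = 0.4294

0.429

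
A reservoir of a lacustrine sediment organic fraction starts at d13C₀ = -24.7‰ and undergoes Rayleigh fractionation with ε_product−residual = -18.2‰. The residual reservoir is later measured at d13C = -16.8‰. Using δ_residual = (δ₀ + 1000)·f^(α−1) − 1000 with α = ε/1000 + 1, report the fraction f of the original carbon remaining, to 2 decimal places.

0.64

α − 1 = ε/1000 = -0.0182
(δ_res + 1000)/(δ₀ + 1000) = (-16.8 + 1000)/(-24.7 + 1000) = 983.2/975.3 = 1.008100
f = 1.008100^(1/-0.0182) = exp(ln(1.008100)/-0.0182) = exp(0.00807/-0.0182)
f = exp(-0.4433) = 0.6419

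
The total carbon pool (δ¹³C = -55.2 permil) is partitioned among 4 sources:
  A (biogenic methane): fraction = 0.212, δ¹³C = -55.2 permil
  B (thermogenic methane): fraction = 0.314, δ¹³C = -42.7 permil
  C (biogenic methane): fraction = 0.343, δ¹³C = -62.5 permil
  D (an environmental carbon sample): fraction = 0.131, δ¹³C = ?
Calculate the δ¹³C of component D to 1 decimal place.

-66.0 permil

Isotope mass balance: δ_bulk = Σ fᵢ·δᵢ.
-55.2 = 0.212×(-55.2) + 0.314×(-42.7) + 0.343×(-62.5) + 0.131×δ_D
0.131·δ_D = -55.2 − (-46.548) = -8.652
δ_D = -8.652 / 0.131 = -66.05 permil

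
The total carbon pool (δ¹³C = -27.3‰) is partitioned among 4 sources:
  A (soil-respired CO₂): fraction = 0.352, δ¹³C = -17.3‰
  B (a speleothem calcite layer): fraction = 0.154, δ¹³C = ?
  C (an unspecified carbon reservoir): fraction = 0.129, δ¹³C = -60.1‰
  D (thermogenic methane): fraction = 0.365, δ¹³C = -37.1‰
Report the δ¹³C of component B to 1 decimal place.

Isotope mass balance: δ_bulk = Σ fᵢ·δᵢ.
-27.3 = 0.352×(-17.3) + 0.154×δ_B + 0.129×(-60.1) + 0.365×(-37.1)
0.154·δ_B = -27.3 − (-27.384) = 0.084
δ_B = 0.084 / 0.154 = 0.55‰

0.5‰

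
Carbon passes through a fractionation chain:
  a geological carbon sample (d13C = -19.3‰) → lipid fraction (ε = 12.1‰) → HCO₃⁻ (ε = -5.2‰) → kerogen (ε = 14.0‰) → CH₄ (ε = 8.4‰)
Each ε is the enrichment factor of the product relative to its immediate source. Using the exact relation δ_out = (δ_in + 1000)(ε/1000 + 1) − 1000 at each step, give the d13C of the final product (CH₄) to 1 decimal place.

9.6‰

step 1: δ = (-19.30 + 1000)·(12.1/1000 + 1) − 1000 = -7.43‰
step 2: δ = (-7.43 + 1000)·(-5.2/1000 + 1) − 1000 = -12.59‰
step 3: δ = (-12.59 + 1000)·(14.0/1000 + 1) − 1000 = 1.23‰
step 4: δ = (1.23 + 1000)·(8.4/1000 + 1) − 1000 = 9.64‰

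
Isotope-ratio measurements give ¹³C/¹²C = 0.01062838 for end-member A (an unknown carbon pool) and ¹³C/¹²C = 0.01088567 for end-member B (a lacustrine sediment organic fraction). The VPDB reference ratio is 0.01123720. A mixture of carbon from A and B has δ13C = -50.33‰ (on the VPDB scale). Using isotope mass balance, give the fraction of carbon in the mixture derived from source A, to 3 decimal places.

0.832

δ_A = (0.01062838/0.01123720 − 1)×1000 = (0.945821 − 1)×1000 = -54.179‰
δ_B = (0.01088567/0.01123720 − 1)×1000 = (0.968717 − 1)×1000 = -31.283‰
f_A = (δ_mix − δ_B)/(δ_A − δ_B) = (-50.33 − (-31.283))/(-54.179 − (-31.283))
f_A = -19.047 / -22.896 = 0.8319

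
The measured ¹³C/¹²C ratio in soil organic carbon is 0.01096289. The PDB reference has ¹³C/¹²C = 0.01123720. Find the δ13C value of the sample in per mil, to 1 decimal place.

δ13C = (R_sample / R_standard − 1) × 1000
R_sample / R_standard = 0.01096289 / 0.01123720 = 0.975589
δ13C = (0.975589 − 1) × 1000 = -24.41 per mil

-24.4 per mil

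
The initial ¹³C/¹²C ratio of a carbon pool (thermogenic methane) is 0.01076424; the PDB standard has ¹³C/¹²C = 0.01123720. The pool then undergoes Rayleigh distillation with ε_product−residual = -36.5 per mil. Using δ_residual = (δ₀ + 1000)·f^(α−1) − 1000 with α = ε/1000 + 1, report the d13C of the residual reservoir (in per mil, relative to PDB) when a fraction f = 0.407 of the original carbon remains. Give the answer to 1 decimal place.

δ₀ = (0.01076424/0.01123720 − 1)×1000 = (0.957911 − 1)×1000 = -42.089 per mil
α − 1 = ε/1000 = -0.0365
f^(α−1) = 0.407^(-0.0365) = 1.033356
δ_res = (-42.089 + 1000) × 1.033356 − 1000 = 989.863 − 1000 = -10.14 per mil

-10.1 per mil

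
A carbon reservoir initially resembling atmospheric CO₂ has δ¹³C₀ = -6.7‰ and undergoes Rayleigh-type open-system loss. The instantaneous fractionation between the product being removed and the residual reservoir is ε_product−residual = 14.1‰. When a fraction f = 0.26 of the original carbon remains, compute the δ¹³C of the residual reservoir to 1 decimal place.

Rayleigh residual: δ_res = (δ₀ + 1000)·f^(α−1) − 1000
α = ε/1000 + 1 = 1.01410, so α − 1 = 0.01410
f^(α−1) = 0.26^(0.01410) = 0.981186
δ_res = (-6.7 + 1000) × 0.981186 − 1000 = 974.612 − 1000 = -25.39‰

-25.4‰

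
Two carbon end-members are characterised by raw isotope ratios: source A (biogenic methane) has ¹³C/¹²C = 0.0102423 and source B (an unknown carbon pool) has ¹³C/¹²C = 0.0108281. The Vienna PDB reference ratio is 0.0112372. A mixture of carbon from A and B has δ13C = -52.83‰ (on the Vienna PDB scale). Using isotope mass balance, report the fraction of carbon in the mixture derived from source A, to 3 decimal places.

0.315

δ_A = (0.0102423/0.0112372 − 1)×1000 = (0.911464 − 1)×1000 = -88.536‰
δ_B = (0.0108281/0.0112372 − 1)×1000 = (0.963594 − 1)×1000 = -36.406‰
f_A = (δ_mix − δ_B)/(δ_A − δ_B) = (-52.83 − (-36.406))/(-88.536 − (-36.406))
f_A = -16.424 / -52.130 = 0.3151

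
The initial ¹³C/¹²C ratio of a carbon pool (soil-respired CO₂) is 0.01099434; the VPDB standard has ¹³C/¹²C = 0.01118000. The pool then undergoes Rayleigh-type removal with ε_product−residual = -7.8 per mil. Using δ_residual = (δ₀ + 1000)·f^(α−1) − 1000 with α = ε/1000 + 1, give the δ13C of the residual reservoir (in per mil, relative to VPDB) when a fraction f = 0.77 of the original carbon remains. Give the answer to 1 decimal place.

δ₀ = (0.01099434/0.01118000 − 1)×1000 = (0.983394 − 1)×1000 = -16.606 per mil
α − 1 = ε/1000 = -0.0078
f^(α−1) = 0.77^(-0.0078) = 1.002041
δ_res = (-16.606 + 1000) × 1.002041 − 1000 = 985.400 − 1000 = -14.60 per mil

-14.6 per mil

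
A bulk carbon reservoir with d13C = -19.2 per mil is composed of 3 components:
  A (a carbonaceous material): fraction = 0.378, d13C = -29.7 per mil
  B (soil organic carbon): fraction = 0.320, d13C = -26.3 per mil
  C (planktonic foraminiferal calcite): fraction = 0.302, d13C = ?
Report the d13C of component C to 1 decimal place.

Isotope mass balance: δ_bulk = Σ fᵢ·δᵢ.
-19.2 = 0.378×(-29.7) + 0.320×(-26.3) + 0.302×δ_C
0.302·δ_C = -19.2 − (-19.643) = 0.443
δ_C = 0.443 / 0.302 = 1.47 per mil

1.5 per mil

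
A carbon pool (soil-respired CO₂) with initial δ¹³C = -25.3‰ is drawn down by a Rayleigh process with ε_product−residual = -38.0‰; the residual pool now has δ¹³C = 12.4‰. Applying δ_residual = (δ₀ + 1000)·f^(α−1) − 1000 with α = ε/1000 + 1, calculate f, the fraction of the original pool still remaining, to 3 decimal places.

0.368

α − 1 = ε/1000 = -0.0380
(δ_res + 1000)/(δ₀ + 1000) = (12.4 + 1000)/(-25.3 + 1000) = 1012.4/974.7 = 1.038679
f = 1.038679^(1/-0.0380) = exp(ln(1.038679)/-0.0380) = exp(0.03795/-0.0380)
f = exp(-0.9987) = 0.3684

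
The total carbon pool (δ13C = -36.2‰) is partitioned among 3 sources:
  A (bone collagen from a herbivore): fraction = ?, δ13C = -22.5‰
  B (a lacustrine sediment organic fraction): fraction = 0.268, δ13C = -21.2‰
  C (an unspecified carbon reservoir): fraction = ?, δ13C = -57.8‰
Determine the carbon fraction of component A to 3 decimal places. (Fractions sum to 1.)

Let f_A and f_C be the unknown fractions; fractions sum to 1 so f_A + f_C = 0.732.
Mass balance: Σ fᵢ·δᵢ = δ_bulk ⇒ f_A·(-22.5) + f_C·(-57.8) = -36.2 − (-5.682) = -30.518
Substitute f_C = 0.732 − f_A:
f_A·(-22.5 − -57.8) = -30.518 − 0.732×(-57.8) = 11.791
f_A = 11.791 / 35.3 = 0.3340

0.334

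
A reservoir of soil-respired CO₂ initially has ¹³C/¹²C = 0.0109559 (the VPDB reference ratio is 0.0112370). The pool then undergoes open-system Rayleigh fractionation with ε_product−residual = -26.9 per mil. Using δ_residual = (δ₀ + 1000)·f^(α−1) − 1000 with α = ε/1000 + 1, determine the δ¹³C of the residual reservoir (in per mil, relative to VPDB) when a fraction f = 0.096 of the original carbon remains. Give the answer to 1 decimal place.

38.4 per mil

δ₀ = (0.0109559/0.0112370 − 1)×1000 = (0.974984 − 1)×1000 = -25.016 per mil
α − 1 = ε/1000 = -0.0269
f^(α−1) = 0.096^(-0.0269) = 1.065067
δ_res = (-25.016 + 1000) × 1.065067 − 1000 = 1038.424 − 1000 = 38.42 per mil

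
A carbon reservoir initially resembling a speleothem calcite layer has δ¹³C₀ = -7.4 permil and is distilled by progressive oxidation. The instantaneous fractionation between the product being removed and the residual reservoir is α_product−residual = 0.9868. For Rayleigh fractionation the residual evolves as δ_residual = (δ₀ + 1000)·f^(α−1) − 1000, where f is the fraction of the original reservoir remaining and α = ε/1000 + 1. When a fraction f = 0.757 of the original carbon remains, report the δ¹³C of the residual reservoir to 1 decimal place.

Rayleigh residual: δ_res = (δ₀ + 1000)·f^(α−1) − 1000
α − 1 = -0.01320
f^(α−1) = 0.757^(-0.01320) = 1.003682
δ_res = (-7.4 + 1000) × 1.003682 − 1000 = 996.254 − 1000 = -3.75 permil

-3.7 permil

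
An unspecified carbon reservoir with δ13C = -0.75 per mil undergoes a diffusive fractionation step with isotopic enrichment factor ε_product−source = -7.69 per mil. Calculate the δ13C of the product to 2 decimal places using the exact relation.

To first order, δ_product ≈ δ_source + ε = -8.44 per mil.
Exactly, δ_product = (δ_source + 1000)·(ε/1000 + 1) − 1000.
δ_product = (-0.75 + 1000) × (-7.69/1000 + 1) − 1000
δ_product = -8.434 per mil

-8.43 per mil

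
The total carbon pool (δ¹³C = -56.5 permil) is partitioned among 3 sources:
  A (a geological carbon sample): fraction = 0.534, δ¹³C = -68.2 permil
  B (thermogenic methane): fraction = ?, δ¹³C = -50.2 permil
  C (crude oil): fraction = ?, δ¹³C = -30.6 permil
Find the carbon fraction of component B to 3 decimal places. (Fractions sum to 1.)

0.297

Let f_B and f_C be the unknown fractions; fractions sum to 1 so f_B + f_C = 0.466.
Mass balance: Σ fᵢ·δᵢ = δ_bulk ⇒ f_B·(-50.2) + f_C·(-30.6) = -56.5 − (-36.419) = -20.081
Substitute f_C = 0.466 − f_B:
f_B·(-50.2 − -30.6) = -20.081 − 0.466×(-30.6) = -5.822
f_B = -5.822 / -19.6 = 0.2970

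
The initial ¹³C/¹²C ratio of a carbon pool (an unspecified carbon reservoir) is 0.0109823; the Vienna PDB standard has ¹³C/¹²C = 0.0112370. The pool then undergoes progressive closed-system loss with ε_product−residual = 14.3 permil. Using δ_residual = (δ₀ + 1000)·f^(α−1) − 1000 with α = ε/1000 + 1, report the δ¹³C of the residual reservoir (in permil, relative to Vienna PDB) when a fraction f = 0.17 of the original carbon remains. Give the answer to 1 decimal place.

δ₀ = (0.0109823/0.0112370 − 1)×1000 = (0.977334 − 1)×1000 = -22.666 permil
α − 1 = ε/1000 = 0.0143
f^(α−1) = 0.17^(0.0143) = 0.974979
δ_res = (-22.666 + 1000) × 0.974979 − 1000 = 952.880 − 1000 = -47.12 permil

-47.1 permil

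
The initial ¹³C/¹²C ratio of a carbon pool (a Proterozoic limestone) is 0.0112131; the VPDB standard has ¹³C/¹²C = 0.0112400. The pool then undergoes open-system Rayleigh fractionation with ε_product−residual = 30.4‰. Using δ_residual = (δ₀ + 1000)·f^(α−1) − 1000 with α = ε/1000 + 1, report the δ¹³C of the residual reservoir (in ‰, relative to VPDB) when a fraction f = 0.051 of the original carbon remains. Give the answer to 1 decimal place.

δ₀ = (0.0112131/0.0112400 − 1)×1000 = (0.997607 − 1)×1000 = -2.393‰
α − 1 = ε/1000 = 0.0304
f^(α−1) = 0.051^(0.0304) = 0.913503
δ_res = (-2.393 + 1000) × 0.913503 − 1000 = 911.317 − 1000 = -88.68‰

-88.7‰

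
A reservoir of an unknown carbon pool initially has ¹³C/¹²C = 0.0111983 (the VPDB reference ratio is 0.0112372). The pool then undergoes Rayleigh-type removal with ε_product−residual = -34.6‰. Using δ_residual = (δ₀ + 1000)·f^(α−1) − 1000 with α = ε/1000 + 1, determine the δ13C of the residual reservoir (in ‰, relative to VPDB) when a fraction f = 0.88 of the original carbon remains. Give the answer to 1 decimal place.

1.0‰

δ₀ = (0.0111983/0.0112372 − 1)×1000 = (0.996538 − 1)×1000 = -3.462‰
α − 1 = ε/1000 = -0.0346
f^(α−1) = 0.88^(-0.0346) = 1.004433
δ_res = (-3.462 + 1000) × 1.004433 − 1000 = 1000.956 − 1000 = 0.96‰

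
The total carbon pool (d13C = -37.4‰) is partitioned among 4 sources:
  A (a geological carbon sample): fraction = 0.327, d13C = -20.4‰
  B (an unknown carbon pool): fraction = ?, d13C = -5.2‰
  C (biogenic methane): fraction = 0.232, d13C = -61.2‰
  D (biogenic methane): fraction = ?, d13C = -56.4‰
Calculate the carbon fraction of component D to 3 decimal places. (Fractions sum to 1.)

0.278

Let f_D and f_B be the unknown fractions; fractions sum to 1 so f_D + f_B = 0.441.
Mass balance: Σ fᵢ·δᵢ = δ_bulk ⇒ f_D·(-56.4) + f_B·(-5.2) = -37.4 − (-20.869) = -16.531
Substitute f_B = 0.441 − f_D:
f_D·(-56.4 − -5.2) = -16.531 − 0.441×(-5.2) = -14.238
f_D = -14.238 / -51.2 = 0.2781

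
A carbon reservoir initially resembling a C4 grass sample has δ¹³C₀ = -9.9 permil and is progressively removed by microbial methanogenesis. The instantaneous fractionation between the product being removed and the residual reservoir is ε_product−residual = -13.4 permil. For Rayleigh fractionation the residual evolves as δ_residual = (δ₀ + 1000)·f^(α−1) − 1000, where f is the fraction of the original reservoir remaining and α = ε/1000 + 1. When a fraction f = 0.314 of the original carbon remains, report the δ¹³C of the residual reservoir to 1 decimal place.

5.6 permil

Rayleigh residual: δ_res = (δ₀ + 1000)·f^(α−1) − 1000
α = ε/1000 + 1 = 0.98660, so α − 1 = -0.01340
f^(α−1) = 0.314^(-0.01340) = 1.015643
δ_res = (-9.9 + 1000) × 1.015643 − 1000 = 1005.588 − 1000 = 5.59 permil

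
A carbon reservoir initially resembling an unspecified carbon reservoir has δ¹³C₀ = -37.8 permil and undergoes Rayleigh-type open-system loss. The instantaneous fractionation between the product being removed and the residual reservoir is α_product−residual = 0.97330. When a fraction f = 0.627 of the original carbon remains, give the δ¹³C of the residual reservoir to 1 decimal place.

-25.7 permil

Rayleigh residual: δ_res = (δ₀ + 1000)·f^(α−1) − 1000
α − 1 = -0.02670
f^(α−1) = 0.627^(-0.02670) = 1.012542
δ_res = (-37.8 + 1000) × 1.012542 − 1000 = 974.268 − 1000 = -25.73 permil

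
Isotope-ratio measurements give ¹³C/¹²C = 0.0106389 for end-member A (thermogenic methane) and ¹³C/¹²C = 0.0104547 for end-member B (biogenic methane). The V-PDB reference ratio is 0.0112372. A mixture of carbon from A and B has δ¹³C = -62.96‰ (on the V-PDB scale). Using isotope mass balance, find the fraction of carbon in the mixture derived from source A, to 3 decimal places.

δ_A = (0.0106389/0.0112372 − 1)×1000 = (0.946757 − 1)×1000 = -53.243‰
δ_B = (0.0104547/0.0112372 − 1)×1000 = (0.930365 − 1)×1000 = -69.635‰
f_A = (δ_mix − δ_B)/(δ_A − δ_B) = (-62.96 − (-69.635))/(-53.243 − (-69.635))
f_A = 6.675 / 16.392 = 0.4072

0.407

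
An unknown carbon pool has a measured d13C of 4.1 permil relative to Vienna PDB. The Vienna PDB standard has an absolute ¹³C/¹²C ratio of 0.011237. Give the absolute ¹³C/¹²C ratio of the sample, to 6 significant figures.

0.0112831

R_sample = R_standard × (d13C/1000 + 1)
R_sample = 0.011237 × (4.1/1000 + 1) = 0.011237 × 1.004100
R_sample = 0.0112831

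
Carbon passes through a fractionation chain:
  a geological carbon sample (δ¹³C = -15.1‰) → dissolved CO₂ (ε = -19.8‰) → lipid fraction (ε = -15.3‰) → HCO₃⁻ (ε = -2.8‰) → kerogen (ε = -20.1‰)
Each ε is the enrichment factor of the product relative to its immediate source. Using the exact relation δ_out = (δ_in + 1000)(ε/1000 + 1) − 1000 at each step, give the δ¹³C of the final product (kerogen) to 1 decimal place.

-71.1‰

step 1: δ = (-15.10 + 1000)·(-19.8/1000 + 1) − 1000 = -34.60‰
step 2: δ = (-34.60 + 1000)·(-15.3/1000 + 1) − 1000 = -49.37‰
step 3: δ = (-49.37 + 1000)·(-2.8/1000 + 1) − 1000 = -52.03‰
step 4: δ = (-52.03 + 1000)·(-20.1/1000 + 1) − 1000 = -71.09‰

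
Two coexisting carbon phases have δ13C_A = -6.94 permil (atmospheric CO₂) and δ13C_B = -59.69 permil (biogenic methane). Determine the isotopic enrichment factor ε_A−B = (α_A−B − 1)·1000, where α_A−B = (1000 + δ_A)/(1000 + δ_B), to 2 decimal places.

56.10 permil

α_A−B = (1000 + -6.94) / (1000 + -59.69) = 993.06 / 940.31 = 1.056099
ε_A−B = (1.056099 − 1) × 1000 = 56.099 permil
(The approximation ε ≈ δ_A − δ_B would give 52.75 permil.)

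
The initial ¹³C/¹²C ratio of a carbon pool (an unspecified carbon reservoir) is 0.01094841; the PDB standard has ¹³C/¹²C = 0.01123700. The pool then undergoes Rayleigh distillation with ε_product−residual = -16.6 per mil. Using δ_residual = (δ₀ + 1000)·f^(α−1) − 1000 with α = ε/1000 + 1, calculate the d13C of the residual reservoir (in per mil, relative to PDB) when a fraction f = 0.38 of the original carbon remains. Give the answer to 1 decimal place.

δ₀ = (0.01094841/0.01123700 − 1)×1000 = (0.974318 − 1)×1000 = -25.682 per mil
α − 1 = ε/1000 = -0.0166
f^(α−1) = 0.38^(-0.0166) = 1.016192
δ_res = (-25.682 + 1000) × 1.016192 − 1000 = 990.094 − 1000 = -9.91 per mil

-9.9 per mil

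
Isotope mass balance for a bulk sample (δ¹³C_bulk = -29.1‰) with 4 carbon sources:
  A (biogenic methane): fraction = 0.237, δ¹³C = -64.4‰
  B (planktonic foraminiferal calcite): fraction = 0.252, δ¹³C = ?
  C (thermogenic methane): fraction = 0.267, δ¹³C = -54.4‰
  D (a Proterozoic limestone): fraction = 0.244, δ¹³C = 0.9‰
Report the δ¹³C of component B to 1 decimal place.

Isotope mass balance: δ_bulk = Σ fᵢ·δᵢ.
-29.1 = 0.237×(-64.4) + 0.252×δ_B + 0.267×(-54.4) + 0.244×(0.9)
0.252·δ_B = -29.1 − (-29.568) = 0.468
δ_B = 0.468 / 0.252 = 1.86‰

1.9‰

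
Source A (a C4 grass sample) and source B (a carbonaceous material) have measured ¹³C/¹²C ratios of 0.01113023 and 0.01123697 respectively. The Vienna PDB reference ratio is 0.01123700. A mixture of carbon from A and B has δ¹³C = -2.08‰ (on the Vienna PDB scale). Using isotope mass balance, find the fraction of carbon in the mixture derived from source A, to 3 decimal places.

0.219

δ_A = (0.01113023/0.01123700 − 1)×1000 = (0.990498 − 1)×1000 = -9.502‰
δ_B = (0.01123697/0.01123700 − 1)×1000 = (0.999997 − 1)×1000 = -0.003‰
f_A = (δ_mix − δ_B)/(δ_A − δ_B) = (-2.08 − (-0.003))/(-9.502 − (-0.003))
f_A = -2.077 / -9.499 = 0.2187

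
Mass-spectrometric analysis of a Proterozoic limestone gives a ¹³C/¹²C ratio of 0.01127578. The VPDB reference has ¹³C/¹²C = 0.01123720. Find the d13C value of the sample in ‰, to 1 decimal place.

3.4‰

d13C = (R_sample / R_standard − 1) × 1000
R_sample / R_standard = 0.01127578 / 0.01123720 = 1.003433
d13C = (1.003433 − 1) × 1000 = 3.43‰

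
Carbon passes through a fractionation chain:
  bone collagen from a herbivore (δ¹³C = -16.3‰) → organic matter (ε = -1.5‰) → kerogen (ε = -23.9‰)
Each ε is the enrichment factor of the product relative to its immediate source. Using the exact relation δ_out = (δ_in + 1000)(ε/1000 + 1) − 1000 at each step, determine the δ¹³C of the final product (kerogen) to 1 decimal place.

step 1: δ = (-16.30 + 1000)·(-1.5/1000 + 1) − 1000 = -17.78‰
step 2: δ = (-17.78 + 1000)·(-23.9/1000 + 1) − 1000 = -41.25‰

-41.3‰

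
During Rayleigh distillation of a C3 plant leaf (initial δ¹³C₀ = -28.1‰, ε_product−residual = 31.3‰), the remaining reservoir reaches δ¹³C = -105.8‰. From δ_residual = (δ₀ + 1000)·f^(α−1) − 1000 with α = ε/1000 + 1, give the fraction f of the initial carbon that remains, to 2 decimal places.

0.07

α − 1 = ε/1000 = 0.0313
(δ_res + 1000)/(δ₀ + 1000) = (-105.8 + 1000)/(-28.1 + 1000) = 894.2/971.9 = 0.920054
f = 0.920054^(1/0.0313) = exp(ln(0.920054)/0.0313) = exp(-0.08332/0.0313)
f = exp(-2.6621) = 0.0698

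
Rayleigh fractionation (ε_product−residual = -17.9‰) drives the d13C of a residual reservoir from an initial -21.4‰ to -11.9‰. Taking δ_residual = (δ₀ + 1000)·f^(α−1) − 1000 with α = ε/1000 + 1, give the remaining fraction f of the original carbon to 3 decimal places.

0.583

α − 1 = ε/1000 = -0.0179
(δ_res + 1000)/(δ₀ + 1000) = (-11.9 + 1000)/(-21.4 + 1000) = 988.1/978.6 = 1.009708
f = 1.009708^(1/-0.0179) = exp(ln(1.009708)/-0.0179) = exp(0.00966/-0.0179)
f = exp(-0.5397) = 0.5829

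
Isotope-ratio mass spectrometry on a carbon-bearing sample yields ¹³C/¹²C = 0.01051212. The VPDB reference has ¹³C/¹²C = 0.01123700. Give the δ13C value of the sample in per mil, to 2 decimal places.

δ13C = (R_sample / R_standard − 1) × 1000
R_sample / R_standard = 0.01051212 / 0.01123700 = 0.935492
δ13C = (0.935492 − 1) × 1000 = -64.508 per mil

-64.51 per mil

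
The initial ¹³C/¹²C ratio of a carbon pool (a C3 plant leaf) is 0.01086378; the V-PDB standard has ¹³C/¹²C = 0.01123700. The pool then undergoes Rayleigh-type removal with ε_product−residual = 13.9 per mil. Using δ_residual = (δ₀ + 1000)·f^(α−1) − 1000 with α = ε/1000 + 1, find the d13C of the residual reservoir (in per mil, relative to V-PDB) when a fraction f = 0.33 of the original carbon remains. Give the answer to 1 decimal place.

δ₀ = (0.01086378/0.01123700 − 1)×1000 = (0.966787 − 1)×1000 = -33.213 per mil
α − 1 = ε/1000 = 0.0139
f^(α−1) = 0.33^(0.0139) = 0.984708
δ_res = (-33.213 + 1000) × 0.984708 − 1000 = 952.002 − 1000 = -48.00 per mil

-48.0 per mil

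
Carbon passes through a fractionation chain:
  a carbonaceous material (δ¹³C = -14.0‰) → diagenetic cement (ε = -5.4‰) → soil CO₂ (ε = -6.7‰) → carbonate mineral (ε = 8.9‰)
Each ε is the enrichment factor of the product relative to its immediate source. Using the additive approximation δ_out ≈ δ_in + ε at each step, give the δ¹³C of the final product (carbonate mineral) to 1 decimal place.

-17.2‰

step 1: δ ≈ -14.0 + (-5.4) = -19.4‰
step 2: δ ≈ -19.4 + (-6.7) = -26.1‰
step 3: δ ≈ -26.1 + (8.9) = -17.2‰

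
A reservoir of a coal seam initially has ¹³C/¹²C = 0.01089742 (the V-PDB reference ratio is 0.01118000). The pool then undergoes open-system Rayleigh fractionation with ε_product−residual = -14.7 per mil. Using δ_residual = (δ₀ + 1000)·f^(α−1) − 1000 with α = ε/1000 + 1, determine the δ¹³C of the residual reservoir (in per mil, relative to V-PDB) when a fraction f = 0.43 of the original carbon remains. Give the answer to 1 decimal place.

-13.1 per mil

δ₀ = (0.01089742/0.01118000 − 1)×1000 = (0.974725 − 1)×1000 = -25.275 per mil
α − 1 = ε/1000 = -0.0147
f^(α−1) = 0.43^(-0.0147) = 1.012484
δ_res = (-25.275 + 1000) × 1.012484 − 1000 = 986.893 − 1000 = -13.11 per mil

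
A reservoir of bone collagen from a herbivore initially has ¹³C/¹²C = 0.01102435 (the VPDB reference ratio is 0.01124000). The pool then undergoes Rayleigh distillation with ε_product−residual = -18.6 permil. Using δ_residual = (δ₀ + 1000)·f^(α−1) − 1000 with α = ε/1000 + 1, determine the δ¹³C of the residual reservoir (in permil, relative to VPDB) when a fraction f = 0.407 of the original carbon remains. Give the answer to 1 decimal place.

δ₀ = (0.01102435/0.01124000 − 1)×1000 = (0.980814 − 1)×1000 = -19.186 permil
α − 1 = ε/1000 = -0.0186
f^(α−1) = 0.407^(-0.0186) = 1.016861
δ_res = (-19.186 + 1000) × 1.016861 − 1000 = 997.351 − 1000 = -2.65 permil

-2.6 permil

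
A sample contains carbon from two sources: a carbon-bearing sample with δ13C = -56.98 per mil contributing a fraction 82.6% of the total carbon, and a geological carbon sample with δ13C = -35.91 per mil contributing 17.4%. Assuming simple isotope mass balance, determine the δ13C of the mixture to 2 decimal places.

δ_mix = f_A·δ_A + f_B·δ_B
δ_mix = 0.826 × (-56.98) + 0.174 × (-35.91)
δ_mix = -47.065 + -6.248 = -53.314 per mil

-53.31 per mil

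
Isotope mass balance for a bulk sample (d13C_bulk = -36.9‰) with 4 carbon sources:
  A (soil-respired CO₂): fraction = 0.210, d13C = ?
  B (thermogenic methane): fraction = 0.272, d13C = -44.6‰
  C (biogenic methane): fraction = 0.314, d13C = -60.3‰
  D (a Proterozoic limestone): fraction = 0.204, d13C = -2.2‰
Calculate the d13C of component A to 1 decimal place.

Isotope mass balance: δ_bulk = Σ fᵢ·δᵢ.
-36.9 = 0.210×δ_A + 0.272×(-44.6) + 0.314×(-60.3) + 0.204×(-2.2)
0.210·δ_A = -36.9 − (-31.514) = -5.386
δ_A = -5.386 / 0.210 = -25.65‰

-25.6‰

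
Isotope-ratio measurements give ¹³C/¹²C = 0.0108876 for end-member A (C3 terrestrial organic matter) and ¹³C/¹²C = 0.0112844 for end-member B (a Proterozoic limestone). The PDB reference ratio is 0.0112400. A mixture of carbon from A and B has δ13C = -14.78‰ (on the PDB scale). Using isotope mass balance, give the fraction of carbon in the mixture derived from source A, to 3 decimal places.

0.531

δ_A = (0.0108876/0.0112400 − 1)×1000 = (0.968648 − 1)×1000 = -31.352‰
δ_B = (0.0112844/0.0112400 − 1)×1000 = (1.003950 − 1)×1000 = 3.950‰
f_A = (δ_mix − δ_B)/(δ_A − δ_B) = (-14.78 − (3.950))/(-31.352 − (3.950))
f_A = -18.730 / -35.302 = 0.5306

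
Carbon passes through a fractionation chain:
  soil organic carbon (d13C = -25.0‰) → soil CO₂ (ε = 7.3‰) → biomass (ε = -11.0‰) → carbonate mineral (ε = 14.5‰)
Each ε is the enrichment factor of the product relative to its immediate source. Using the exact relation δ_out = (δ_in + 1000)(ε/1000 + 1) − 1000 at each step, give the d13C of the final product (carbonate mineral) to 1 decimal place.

step 1: δ = (-25.00 + 1000)·(7.3/1000 + 1) − 1000 = -17.88‰
step 2: δ = (-17.88 + 1000)·(-11.0/1000 + 1) − 1000 = -28.69‰
step 3: δ = (-28.69 + 1000)·(14.5/1000 + 1) − 1000 = -14.60‰

-14.6‰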